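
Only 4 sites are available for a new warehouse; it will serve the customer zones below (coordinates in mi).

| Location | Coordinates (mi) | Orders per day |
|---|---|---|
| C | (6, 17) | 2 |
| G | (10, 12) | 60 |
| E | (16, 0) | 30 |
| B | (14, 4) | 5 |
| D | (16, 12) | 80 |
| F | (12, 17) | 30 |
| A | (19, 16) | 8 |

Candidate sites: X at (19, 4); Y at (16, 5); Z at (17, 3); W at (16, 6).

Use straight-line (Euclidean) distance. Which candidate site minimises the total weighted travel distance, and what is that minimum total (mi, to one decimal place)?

W, total 1647.7 mi

Total weighted distance at each candidate:
  X (19, 4): total = 2156.7
  Y (16, 5): total = 1776.3
  Z (17, 3): total = 2106.0
  W (16, 6): total = 1647.7
Minimum is at W with total 1647.7 mi.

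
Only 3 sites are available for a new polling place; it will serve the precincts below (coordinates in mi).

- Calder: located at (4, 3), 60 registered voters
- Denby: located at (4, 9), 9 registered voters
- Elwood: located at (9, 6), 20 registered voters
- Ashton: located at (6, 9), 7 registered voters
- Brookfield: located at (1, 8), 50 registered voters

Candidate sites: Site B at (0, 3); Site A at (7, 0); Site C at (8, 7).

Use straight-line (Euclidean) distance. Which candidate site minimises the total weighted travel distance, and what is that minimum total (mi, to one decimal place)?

Total weighted distance at each candidate:
  Site B (0, 3): total = 809.0
  Site A (7, 0): total = 1029.8
  Site C (8, 7): total = 781.3
Minimum is at Site C with total 781.3 mi.

Site C, total 781.3 mi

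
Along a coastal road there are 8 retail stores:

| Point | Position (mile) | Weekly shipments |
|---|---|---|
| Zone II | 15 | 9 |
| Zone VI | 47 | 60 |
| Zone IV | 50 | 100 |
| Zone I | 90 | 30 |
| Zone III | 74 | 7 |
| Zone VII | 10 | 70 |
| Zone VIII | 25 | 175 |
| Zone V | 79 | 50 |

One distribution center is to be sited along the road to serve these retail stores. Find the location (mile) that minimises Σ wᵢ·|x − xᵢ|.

x = 25

For a sum of weighted absolute distances on a line, the optimum is the weighted median (not the mean). Total weight W = 501; half-weight = 250.5.
Sort by position and accumulate weight:
  mile 10 (Zone VII, w=70) → cum 70
  mile 15 (Zone II, w=9) → cum 79
  mile 25 (Zone VIII, w=175) → cum 254  ≥ 250.5 → median here
  mile 47 (Zone VI, w=60) → cum 314
  mile 50 (Zone IV, w=100) → cum 414
  mile 74 (Zone III, w=7) → cum 421
  mile 79 (Zone V, w=50) → cum 471
  mile 90 (Zone I, w=30) → cum 501
Optimal location: mile 25.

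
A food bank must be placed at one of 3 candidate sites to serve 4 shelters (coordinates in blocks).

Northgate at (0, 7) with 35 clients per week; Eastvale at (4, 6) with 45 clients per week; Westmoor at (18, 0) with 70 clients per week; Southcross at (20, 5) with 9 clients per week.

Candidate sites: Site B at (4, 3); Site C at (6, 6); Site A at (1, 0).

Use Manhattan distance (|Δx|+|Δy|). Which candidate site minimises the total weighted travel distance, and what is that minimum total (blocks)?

Total weighted distance at each candidate:
  Site B (4, 3): total = 1767
  Site C (6, 6): total = 1730
  Site A (1, 0): total = 2091
Minimum is at Site C with total 1730 blocks.

Site C, total 1730 blocks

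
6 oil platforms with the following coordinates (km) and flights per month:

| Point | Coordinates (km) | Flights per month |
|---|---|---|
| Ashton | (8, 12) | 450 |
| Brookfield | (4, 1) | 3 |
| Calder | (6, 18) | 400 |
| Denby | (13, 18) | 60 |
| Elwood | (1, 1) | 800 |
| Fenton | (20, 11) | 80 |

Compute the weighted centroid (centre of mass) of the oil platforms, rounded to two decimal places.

The minimiser of Σwᵢ‖p−pᵢ‖² is the weighted centroid p* = (Σwᵢpᵢ)/(Σwᵢ).
Σwᵢ = 1793.
Σwᵢxᵢ = 450·8 + 3·4 + 400·6 + 60·13 + 800·1 + 80·20 = 9192.
Σwᵢyᵢ = 450·12 + 3·1 + 400·18 + 60·18 + 800·1 + 80·11 = 15363.
x* = 9192/1793 = 5.13, y* = 15363/1793 = 8.57.

(5.13, 8.57)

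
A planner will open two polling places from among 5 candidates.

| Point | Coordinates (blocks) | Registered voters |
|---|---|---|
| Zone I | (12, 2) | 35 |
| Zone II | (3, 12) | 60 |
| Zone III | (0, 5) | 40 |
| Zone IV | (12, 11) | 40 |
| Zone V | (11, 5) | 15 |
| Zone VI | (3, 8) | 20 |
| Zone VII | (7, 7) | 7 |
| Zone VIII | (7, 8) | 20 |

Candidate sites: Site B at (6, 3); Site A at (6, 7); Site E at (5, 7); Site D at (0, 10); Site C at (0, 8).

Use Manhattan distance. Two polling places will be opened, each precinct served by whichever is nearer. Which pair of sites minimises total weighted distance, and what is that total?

Evaluate every pair (each demand assigned to the nearer of the two):
  {Site A, Site D}: total = 1517
  {Site A, Site C}: total = 1537
  {Site E, Site D}: total = 1614
  {Site B, Site E}: total = 1624
  {Site B, Site D}: total = 1625
  {Site E, Site C}: total = 1654
  {Site B, Site C}: total = 1665
  {Site B, Site A}: total = 1677
  {Site A, Site E}: total = 1697
  {Site D, Site C}: total = 2036
Best pair: {Site A, Site D} with total 1517.

{Site A, Site D}, total 1517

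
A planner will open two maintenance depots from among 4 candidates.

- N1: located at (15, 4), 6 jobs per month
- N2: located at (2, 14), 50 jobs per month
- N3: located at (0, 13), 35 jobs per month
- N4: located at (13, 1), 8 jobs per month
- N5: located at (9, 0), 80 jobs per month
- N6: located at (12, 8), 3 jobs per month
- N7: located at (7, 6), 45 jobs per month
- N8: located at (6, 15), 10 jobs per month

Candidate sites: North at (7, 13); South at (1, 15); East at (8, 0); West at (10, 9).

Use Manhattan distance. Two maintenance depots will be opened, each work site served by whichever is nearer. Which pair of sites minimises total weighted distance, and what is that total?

Evaluate every pair (each demand assigned to the nearer of the two):
  {South, East}: total = 800
  {North, East}: total = 1114
  {South, West}: total = 1482
  {East, West}: total = 1707
  {North, West}: total = 1802
  {North, South}: total = 2026
Best pair: {South, East} with total 800.

{South, East}, total 800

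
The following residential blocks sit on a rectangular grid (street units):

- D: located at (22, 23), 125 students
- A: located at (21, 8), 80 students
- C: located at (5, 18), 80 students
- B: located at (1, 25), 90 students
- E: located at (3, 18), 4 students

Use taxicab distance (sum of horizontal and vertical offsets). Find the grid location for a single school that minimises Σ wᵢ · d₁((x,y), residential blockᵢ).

(21, 23)

Manhattan distance separates: Σwᵢ(|x−xᵢ|+|y−yᵢ|) = Σwᵢ|x−xᵢ| + Σwᵢ|y−yᵢ|, so x and y are optimised independently as 1-D weighted medians.
Total weight W = 379; half = 189.5.
x-coordinate, sorted with cumulative weight:
  x=1 (B, w=90) cum 90
  x=3 (E, w=4) cum 94
  x=5 (C, w=80) cum 174
  x=21 (A, w=80) cum 254  ← median
  x=22 (D, w=125) cum 379
⇒ x* = 21
y-coordinate, sorted with cumulative weight:
  y=8 (A, w=80) cum 80
  y=18 (C, w=80) cum 160
  y=18 (E, w=4) cum 164
  y=23 (D, w=125) cum 289  ← median
  y=25 (B, w=90) cum 379
⇒ y* = 23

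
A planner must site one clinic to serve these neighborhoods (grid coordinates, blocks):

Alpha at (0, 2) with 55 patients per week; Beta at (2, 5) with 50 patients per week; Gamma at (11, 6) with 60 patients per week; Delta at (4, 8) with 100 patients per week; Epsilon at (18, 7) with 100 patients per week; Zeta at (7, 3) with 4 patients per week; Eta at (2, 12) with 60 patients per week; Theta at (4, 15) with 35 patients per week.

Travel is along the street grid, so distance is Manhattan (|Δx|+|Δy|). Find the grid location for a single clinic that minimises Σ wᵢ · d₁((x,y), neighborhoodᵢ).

Manhattan distance separates: Σwᵢ(|x−xᵢ|+|y−yᵢ|) = Σwᵢ|x−xᵢ| + Σwᵢ|y−yᵢ|, so x and y are optimised independently as 1-D weighted medians.
Total weight W = 464; half = 232.
x-coordinate, sorted with cumulative weight:
  x=0 (Alpha, w=55) cum 55
  x=2 (Beta, w=50) cum 105
  x=2 (Eta, w=60) cum 165
  x=4 (Delta, w=100) cum 265  ← median
  x=4 (Theta, w=35) cum 300
  x=7 (Zeta, w=4) cum 304
  x=11 (Gamma, w=60) cum 364
  x=18 (Epsilon, w=100) cum 464
⇒ x* = 4
y-coordinate, sorted with cumulative weight:
  y=2 (Alpha, w=55) cum 55
  y=3 (Zeta, w=4) cum 59
  y=5 (Beta, w=50) cum 109
  y=6 (Gamma, w=60) cum 169
  y=7 (Epsilon, w=100) cum 269  ← median
  y=8 (Delta, w=100) cum 369
  y=12 (Eta, w=60) cum 429
  y=15 (Theta, w=35) cum 464
⇒ y* = 7

(4, 7)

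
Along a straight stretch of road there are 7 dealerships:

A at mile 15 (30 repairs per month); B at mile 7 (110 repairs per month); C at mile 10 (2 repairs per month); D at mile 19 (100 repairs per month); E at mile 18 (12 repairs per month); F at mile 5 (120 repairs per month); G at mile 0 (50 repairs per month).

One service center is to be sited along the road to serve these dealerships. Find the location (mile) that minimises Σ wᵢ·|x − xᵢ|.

For a sum of weighted absolute distances on a line, the optimum is the weighted median (not the mean). Total weight W = 424; half-weight = 212.
Sort by position and accumulate weight:
  mile 0 (G, w=50) → cum 50
  mile 5 (F, w=120) → cum 170
  mile 7 (B, w=110) → cum 280  ≥ 212 → median here
  mile 10 (C, w=2) → cum 282
  mile 15 (A, w=30) → cum 312
  mile 18 (E, w=12) → cum 324
  mile 19 (D, w=100) → cum 424
Optimal location: mile 7.

x = 7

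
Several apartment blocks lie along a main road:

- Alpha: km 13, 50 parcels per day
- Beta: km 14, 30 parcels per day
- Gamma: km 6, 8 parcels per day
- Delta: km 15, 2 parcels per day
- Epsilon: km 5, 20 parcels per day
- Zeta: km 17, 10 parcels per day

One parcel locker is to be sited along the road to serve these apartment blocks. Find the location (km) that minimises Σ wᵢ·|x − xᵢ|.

For a sum of weighted absolute distances on a line, the optimum is the weighted median (not the mean). Total weight W = 120; half-weight = 60.
Sort by position and accumulate weight:
  km 5 (Epsilon, w=20) → cum 20
  km 6 (Gamma, w=8) → cum 28
  km 13 (Alpha, w=50) → cum 78  ≥ 60 → median here
  km 14 (Beta, w=30) → cum 108
  km 15 (Delta, w=2) → cum 110
  km 17 (Zeta, w=10) → cum 120
Optimal location: km 13.

x = 13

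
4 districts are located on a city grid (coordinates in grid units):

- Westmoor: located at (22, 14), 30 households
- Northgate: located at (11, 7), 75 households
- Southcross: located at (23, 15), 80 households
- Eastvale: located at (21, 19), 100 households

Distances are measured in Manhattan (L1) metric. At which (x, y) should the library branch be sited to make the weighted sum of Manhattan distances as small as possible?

(21, 15)

Manhattan distance separates: Σwᵢ(|x−xᵢ|+|y−yᵢ|) = Σwᵢ|x−xᵢ| + Σwᵢ|y−yᵢ|, so x and y are optimised independently as 1-D weighted medians.
Total weight W = 285; half = 142.5.
x-coordinate, sorted with cumulative weight:
  x=11 (Northgate, w=75) cum 75
  x=21 (Eastvale, w=100) cum 175  ← median
  x=22 (Westmoor, w=30) cum 205
  x=23 (Southcross, w=80) cum 285
⇒ x* = 21
y-coordinate, sorted with cumulative weight:
  y=7 (Northgate, w=75) cum 75
  y=14 (Westmoor, w=30) cum 105
  y=15 (Southcross, w=80) cum 185  ← median
  y=19 (Eastvale, w=100) cum 285
⇒ y* = 15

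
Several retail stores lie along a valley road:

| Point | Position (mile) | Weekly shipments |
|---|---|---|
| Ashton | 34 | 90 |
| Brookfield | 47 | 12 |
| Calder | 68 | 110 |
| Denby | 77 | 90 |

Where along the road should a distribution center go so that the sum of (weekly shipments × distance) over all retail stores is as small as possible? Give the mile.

x = 68

For a sum of weighted absolute distances on a line, the optimum is the weighted median (not the mean). Total weight W = 302; half-weight = 151.
Sort by position and accumulate weight:
  mile 34 (Ashton, w=90) → cum 90
  mile 47 (Brookfield, w=12) → cum 102
  mile 68 (Calder, w=110) → cum 212  ≥ 151 → median here
  mile 77 (Denby, w=90) → cum 302
Optimal location: mile 68.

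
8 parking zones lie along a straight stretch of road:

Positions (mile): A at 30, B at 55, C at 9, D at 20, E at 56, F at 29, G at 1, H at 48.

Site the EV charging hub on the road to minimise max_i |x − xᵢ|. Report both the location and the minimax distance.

location 28.5, max distance 27.5

The 1-center on a line is the midpoint of the two extreme points: leftmost at 1, rightmost at 56.
Optimal location = (1 + 56)/2 = 28.5; maximum distance = (56 − 1)/2 = 27.5.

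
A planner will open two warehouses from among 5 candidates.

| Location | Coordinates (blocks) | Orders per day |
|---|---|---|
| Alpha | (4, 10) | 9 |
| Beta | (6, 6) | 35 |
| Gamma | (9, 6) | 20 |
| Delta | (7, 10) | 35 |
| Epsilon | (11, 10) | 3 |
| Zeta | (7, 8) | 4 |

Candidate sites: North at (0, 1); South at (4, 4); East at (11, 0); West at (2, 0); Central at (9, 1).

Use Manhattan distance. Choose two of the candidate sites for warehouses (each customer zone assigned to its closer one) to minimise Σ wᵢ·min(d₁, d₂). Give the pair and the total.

{South, Central}, total 670

Evaluate every pair (each demand assigned to the nearer of the two):
  {South, Central}: total = 670
  {South, East}: total = 707
  {North, South}: total = 716
  {South, West}: total = 716
  {West, Central}: total = 942
  {North, Central}: total = 951
  {East, Central}: total = 957
  {East, West}: total = 1186
  {North, East}: total = 1230
  {North, West}: total = 1352
Best pair: {South, Central} with total 670.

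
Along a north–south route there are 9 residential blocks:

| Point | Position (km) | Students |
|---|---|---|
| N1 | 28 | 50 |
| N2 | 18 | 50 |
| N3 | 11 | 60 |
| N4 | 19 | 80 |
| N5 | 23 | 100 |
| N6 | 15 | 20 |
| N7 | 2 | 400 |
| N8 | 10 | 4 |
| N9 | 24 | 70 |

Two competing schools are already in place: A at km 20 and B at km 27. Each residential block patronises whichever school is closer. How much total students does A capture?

The indifferent point is the midpoint (20+27)/2 = 23.5; residential blocks left of it (closer to A at 20) go to A, those right go to B.
  N7 at 2 (w=400) → A
  N8 at 10 (w=4) → A
  N3 at 11 (w=60) → A
  N6 at 15 (w=20) → A
  N2 at 18 (w=50) → A
  N4 at 19 (w=80) → A
  N5 at 23 (w=100) → A
  N9 at 24 (w=70) → B
  N1 at 28 (w=50) → B
A captures 714; B captures 120.

714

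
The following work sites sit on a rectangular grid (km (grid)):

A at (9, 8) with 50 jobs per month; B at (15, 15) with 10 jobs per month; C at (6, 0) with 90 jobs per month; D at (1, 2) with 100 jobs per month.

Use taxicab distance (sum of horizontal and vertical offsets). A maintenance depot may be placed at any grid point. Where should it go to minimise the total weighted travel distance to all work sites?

Manhattan distance separates: Σwᵢ(|x−xᵢ|+|y−yᵢ|) = Σwᵢ|x−xᵢ| + Σwᵢ|y−yᵢ|, so x and y are optimised independently as 1-D weighted medians.
Total weight W = 250; half = 125.
x-coordinate, sorted with cumulative weight:
  x=1 (D, w=100) cum 100
  x=6 (C, w=90) cum 190  ← median
  x=9 (A, w=50) cum 240
  x=15 (B, w=10) cum 250
⇒ x* = 6
y-coordinate, sorted with cumulative weight:
  y=0 (C, w=90) cum 90
  y=2 (D, w=100) cum 190  ← median
  y=8 (A, w=50) cum 240
  y=15 (B, w=10) cum 250
⇒ y* = 2

(6, 2)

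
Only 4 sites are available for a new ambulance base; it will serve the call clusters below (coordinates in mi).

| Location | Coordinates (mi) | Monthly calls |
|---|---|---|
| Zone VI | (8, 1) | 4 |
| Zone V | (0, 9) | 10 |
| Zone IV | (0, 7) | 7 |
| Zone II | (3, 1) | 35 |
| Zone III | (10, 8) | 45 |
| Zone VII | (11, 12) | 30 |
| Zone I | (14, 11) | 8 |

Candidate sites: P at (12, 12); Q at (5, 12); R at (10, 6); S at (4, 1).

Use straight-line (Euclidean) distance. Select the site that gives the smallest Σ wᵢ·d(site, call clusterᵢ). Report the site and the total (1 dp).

Total weighted distance at each candidate:
  P (12, 12): total = 1008.1
  Q (5, 12): total = 1085.3
  R (10, 6): total = 821.1
  S (4, 1): total = 1110.1
Minimum is at R with total 821.1 mi.

R, total 821.1 mi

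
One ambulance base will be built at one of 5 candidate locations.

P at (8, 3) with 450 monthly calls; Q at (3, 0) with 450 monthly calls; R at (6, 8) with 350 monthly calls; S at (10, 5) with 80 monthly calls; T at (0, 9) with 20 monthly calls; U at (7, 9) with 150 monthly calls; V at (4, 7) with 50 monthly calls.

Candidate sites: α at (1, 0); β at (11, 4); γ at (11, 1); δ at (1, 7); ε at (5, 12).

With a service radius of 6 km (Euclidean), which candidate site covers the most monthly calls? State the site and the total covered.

ε, covering 570

Coverage radius r = 6 km; a point is covered iff (Δx)²+(Δy)² ≤ 6² = 36.
  α (1, 0): covers {Q} → 450
  β (11, 4): covers {P, S} → 530
  γ (11, 1): covers {P, S} → 530
  δ (1, 7): covers {R, T, V} → 420
  ε (5, 12): covers {R, T, U, V} → 570
Maximum coverage at ε: 570 monthly calls.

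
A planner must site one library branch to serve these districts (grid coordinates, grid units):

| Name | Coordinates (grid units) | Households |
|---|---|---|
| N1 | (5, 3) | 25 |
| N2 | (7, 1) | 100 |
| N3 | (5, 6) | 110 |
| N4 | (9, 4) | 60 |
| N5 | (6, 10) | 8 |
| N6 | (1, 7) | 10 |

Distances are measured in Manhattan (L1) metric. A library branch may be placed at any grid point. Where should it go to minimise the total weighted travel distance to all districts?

Manhattan distance separates: Σwᵢ(|x−xᵢ|+|y−yᵢ|) = Σwᵢ|x−xᵢ| + Σwᵢ|y−yᵢ|, so x and y are optimised independently as 1-D weighted medians.
Total weight W = 313; half = 156.5.
x-coordinate, sorted with cumulative weight:
  x=1 (N6, w=10) cum 10
  x=5 (N1, w=25) cum 35
  x=5 (N3, w=110) cum 145
  x=6 (N5, w=8) cum 153
  x=7 (N2, w=100) cum 253  ← median
  x=9 (N4, w=60) cum 313
⇒ x* = 7
y-coordinate, sorted with cumulative weight:
  y=1 (N2, w=100) cum 100
  y=3 (N1, w=25) cum 125
  y=4 (N4, w=60) cum 185  ← median
  y=6 (N3, w=110) cum 295
  y=7 (N6, w=10) cum 305
  y=10 (N5, w=8) cum 313
⇒ y* = 4

(7, 4)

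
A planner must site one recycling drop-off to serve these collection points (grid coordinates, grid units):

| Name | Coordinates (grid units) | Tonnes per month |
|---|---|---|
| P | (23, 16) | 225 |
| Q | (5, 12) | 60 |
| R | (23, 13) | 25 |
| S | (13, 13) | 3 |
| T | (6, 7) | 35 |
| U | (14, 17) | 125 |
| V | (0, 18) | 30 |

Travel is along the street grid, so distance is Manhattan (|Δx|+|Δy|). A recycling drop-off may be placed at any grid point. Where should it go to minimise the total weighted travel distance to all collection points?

Manhattan distance separates: Σwᵢ(|x−xᵢ|+|y−yᵢ|) = Σwᵢ|x−xᵢ| + Σwᵢ|y−yᵢ|, so x and y are optimised independently as 1-D weighted medians.
Total weight W = 503; half = 251.5.
x-coordinate, sorted with cumulative weight:
  x=0 (V, w=30) cum 30
  x=5 (Q, w=60) cum 90
  x=6 (T, w=35) cum 125
  x=13 (S, w=3) cum 128
  x=14 (U, w=125) cum 253  ← median
  x=23 (P, w=225) cum 478
  x=23 (R, w=25) cum 503
⇒ x* = 14
y-coordinate, sorted with cumulative weight:
  y=7 (T, w=35) cum 35
  y=12 (Q, w=60) cum 95
  y=13 (R, w=25) cum 120
  y=13 (S, w=3) cum 123
  y=16 (P, w=225) cum 348  ← median
  y=17 (U, w=125) cum 473
  y=18 (V, w=30) cum 503
⇒ y* = 16

(14, 16)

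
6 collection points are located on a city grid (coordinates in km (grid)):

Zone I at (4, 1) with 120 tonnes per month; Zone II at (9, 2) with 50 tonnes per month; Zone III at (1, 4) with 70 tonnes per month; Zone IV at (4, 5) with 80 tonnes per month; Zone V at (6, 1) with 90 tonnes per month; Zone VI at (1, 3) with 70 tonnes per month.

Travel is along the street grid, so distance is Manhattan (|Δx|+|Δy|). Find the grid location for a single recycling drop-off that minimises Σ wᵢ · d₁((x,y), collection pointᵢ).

Manhattan distance separates: Σwᵢ(|x−xᵢ|+|y−yᵢ|) = Σwᵢ|x−xᵢ| + Σwᵢ|y−yᵢ|, so x and y are optimised independently as 1-D weighted medians.
Total weight W = 480; half = 240.
x-coordinate, sorted with cumulative weight:
  x=1 (Zone III, w=70) cum 70
  x=1 (Zone VI, w=70) cum 140
  x=4 (Zone I, w=120) cum 260  ← median
  x=4 (Zone IV, w=80) cum 340
  x=6 (Zone V, w=90) cum 430
  x=9 (Zone II, w=50) cum 480
⇒ x* = 4
y-coordinate, sorted with cumulative weight:
  y=1 (Zone I, w=120) cum 120
  y=1 (Zone V, w=90) cum 210
  y=2 (Zone II, w=50) cum 260  ← median
  y=3 (Zone VI, w=70) cum 330
  y=4 (Zone III, w=70) cum 400
  y=5 (Zone IV, w=80) cum 480
⇒ y* = 2

(4, 2)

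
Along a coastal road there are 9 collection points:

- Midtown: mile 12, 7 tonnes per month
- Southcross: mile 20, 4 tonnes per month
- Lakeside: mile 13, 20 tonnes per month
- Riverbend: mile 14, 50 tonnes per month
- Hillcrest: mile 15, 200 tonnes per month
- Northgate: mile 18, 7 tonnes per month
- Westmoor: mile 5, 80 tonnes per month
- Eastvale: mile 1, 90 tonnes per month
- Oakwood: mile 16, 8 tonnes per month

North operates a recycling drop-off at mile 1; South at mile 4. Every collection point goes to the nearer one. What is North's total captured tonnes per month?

90

The indifferent point is the midpoint (1+4)/2 = 2.5; collection points left of it (closer to North at 1) go to North, those right go to South.
  Eastvale at 1 (w=90) → North
  Westmoor at 5 (w=80) → South
  Midtown at 12 (w=7) → South
  Lakeside at 13 (w=20) → South
  Riverbend at 14 (w=50) → South
  Hillcrest at 15 (w=200) → South
  Oakwood at 16 (w=8) → South
  Northgate at 18 (w=7) → South
  Southcross at 20 (w=4) → South
North captures 90; South captures 376.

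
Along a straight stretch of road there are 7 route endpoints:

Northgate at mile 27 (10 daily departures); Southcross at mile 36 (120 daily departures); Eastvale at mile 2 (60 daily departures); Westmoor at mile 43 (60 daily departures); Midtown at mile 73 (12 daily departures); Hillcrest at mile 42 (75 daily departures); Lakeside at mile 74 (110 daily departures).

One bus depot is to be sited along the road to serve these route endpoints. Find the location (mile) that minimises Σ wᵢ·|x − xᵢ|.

For a sum of weighted absolute distances on a line, the optimum is the weighted median (not the mean). Total weight W = 447; half-weight = 223.5.
Sort by position and accumulate weight:
  mile 2 (Eastvale, w=60) → cum 60
  mile 27 (Northgate, w=10) → cum 70
  mile 36 (Southcross, w=120) → cum 190
  mile 42 (Hillcrest, w=75) → cum 265  ≥ 223.5 → median here
  mile 43 (Westmoor, w=60) → cum 325
  mile 73 (Midtown, w=12) → cum 337
  mile 74 (Lakeside, w=110) → cum 447
Optimal location: mile 42.

x = 42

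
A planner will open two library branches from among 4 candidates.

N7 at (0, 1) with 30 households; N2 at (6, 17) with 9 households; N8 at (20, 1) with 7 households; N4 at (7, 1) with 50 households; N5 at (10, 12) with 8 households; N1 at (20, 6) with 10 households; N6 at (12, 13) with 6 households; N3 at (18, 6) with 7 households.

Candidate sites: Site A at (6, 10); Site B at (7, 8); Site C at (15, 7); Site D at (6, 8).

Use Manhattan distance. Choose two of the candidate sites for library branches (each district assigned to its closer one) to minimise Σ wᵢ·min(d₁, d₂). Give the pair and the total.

Evaluate every pair (each demand assigned to the nearer of the two):
  {Site B, Site C}: total = 1135
  {Site C, Site D}: total = 1154
  {Site A, Site C}: total = 1280
  {Site A, Site B}: total = 1316
  {Site B, Site D}: total = 1318
  {Site A, Site D}: total = 1360
Best pair: {Site B, Site C} with total 1135.

{Site B, Site C}, total 1135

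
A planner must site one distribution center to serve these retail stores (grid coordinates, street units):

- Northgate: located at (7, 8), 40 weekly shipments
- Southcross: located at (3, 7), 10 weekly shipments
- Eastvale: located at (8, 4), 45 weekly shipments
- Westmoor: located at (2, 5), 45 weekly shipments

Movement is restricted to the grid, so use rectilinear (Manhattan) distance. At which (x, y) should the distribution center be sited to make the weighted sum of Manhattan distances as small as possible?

(7, 5)

Manhattan distance separates: Σwᵢ(|x−xᵢ|+|y−yᵢ|) = Σwᵢ|x−xᵢ| + Σwᵢ|y−yᵢ|, so x and y are optimised independently as 1-D weighted medians.
Total weight W = 140; half = 70.
x-coordinate, sorted with cumulative weight:
  x=2 (Westmoor, w=45) cum 45
  x=3 (Southcross, w=10) cum 55
  x=7 (Northgate, w=40) cum 95  ← median
  x=8 (Eastvale, w=45) cum 140
⇒ x* = 7
y-coordinate, sorted with cumulative weight:
  y=4 (Eastvale, w=45) cum 45
  y=5 (Westmoor, w=45) cum 90  ← median
  y=7 (Southcross, w=10) cum 100
  y=8 (Northgate, w=40) cum 140
⇒ y* = 5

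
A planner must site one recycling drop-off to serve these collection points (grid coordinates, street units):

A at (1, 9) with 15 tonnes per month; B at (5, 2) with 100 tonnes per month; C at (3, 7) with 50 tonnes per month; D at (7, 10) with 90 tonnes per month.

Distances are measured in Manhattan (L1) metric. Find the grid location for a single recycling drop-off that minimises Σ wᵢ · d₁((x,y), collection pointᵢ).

Manhattan distance separates: Σwᵢ(|x−xᵢ|+|y−yᵢ|) = Σwᵢ|x−xᵢ| + Σwᵢ|y−yᵢ|, so x and y are optimised independently as 1-D weighted medians.
Total weight W = 255; half = 127.5.
x-coordinate, sorted with cumulative weight:
  x=1 (A, w=15) cum 15
  x=3 (C, w=50) cum 65
  x=5 (B, w=100) cum 165  ← median
  x=7 (D, w=90) cum 255
⇒ x* = 5
y-coordinate, sorted with cumulative weight:
  y=2 (B, w=100) cum 100
  y=7 (C, w=50) cum 150  ← median
  y=9 (A, w=15) cum 165
  y=10 (D, w=90) cum 255
⇒ y* = 7

(5, 7)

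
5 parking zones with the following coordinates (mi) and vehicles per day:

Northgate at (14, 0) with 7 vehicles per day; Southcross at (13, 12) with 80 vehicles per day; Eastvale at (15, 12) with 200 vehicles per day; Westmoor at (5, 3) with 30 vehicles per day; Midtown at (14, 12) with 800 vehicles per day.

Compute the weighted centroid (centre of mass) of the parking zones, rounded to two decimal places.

The minimiser of Σwᵢ‖p−pᵢ‖² is the weighted centroid p* = (Σwᵢpᵢ)/(Σwᵢ).
Σwᵢ = 1117.
Σwᵢxᵢ = 7·14 + 80·13 + 200·15 + 30·5 + 800·14 = 15488.
Σwᵢyᵢ = 7·0 + 80·12 + 200·12 + 30·3 + 800·12 = 13050.
x* = 15488/1117 = 13.87, y* = 13050/1117 = 11.68.

(13.87, 11.68)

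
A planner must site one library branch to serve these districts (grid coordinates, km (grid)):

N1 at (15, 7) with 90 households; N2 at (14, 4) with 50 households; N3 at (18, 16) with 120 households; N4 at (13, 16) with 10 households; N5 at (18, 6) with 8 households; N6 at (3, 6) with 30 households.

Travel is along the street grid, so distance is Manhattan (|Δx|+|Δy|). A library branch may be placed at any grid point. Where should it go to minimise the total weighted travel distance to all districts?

Manhattan distance separates: Σwᵢ(|x−xᵢ|+|y−yᵢ|) = Σwᵢ|x−xᵢ| + Σwᵢ|y−yᵢ|, so x and y are optimised independently as 1-D weighted medians.
Total weight W = 308; half = 154.
x-coordinate, sorted with cumulative weight:
  x=3 (N6, w=30) cum 30
  x=13 (N4, w=10) cum 40
  x=14 (N2, w=50) cum 90
  x=15 (N1, w=90) cum 180  ← median
  x=18 (N3, w=120) cum 300
  x=18 (N5, w=8) cum 308
⇒ x* = 15
y-coordinate, sorted with cumulative weight:
  y=4 (N2, w=50) cum 50
  y=6 (N5, w=8) cum 58
  y=6 (N6, w=30) cum 88
  y=7 (N1, w=90) cum 178  ← median
  y=16 (N3, w=120) cum 298
  y=16 (N4, w=10) cum 308
⇒ y* = 7

(15, 7)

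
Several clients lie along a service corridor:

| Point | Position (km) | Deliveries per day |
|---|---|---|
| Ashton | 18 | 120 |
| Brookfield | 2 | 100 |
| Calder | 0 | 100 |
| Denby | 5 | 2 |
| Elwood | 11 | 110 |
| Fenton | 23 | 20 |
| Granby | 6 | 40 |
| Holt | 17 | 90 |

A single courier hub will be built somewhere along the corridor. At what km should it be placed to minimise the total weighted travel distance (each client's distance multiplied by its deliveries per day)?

For a sum of weighted absolute distances on a line, the optimum is the weighted median (not the mean). Total weight W = 582; half-weight = 291.
Sort by position and accumulate weight:
  km 0 (Calder, w=100) → cum 100
  km 2 (Brookfield, w=100) → cum 200
  km 5 (Denby, w=2) → cum 202
  km 6 (Granby, w=40) → cum 242
  km 11 (Elwood, w=110) → cum 352  ≥ 291 → median here
  km 17 (Holt, w=90) → cum 442
  km 18 (Ashton, w=120) → cum 562
  km 23 (Fenton, w=20) → cum 582
Optimal location: km 11.

x = 11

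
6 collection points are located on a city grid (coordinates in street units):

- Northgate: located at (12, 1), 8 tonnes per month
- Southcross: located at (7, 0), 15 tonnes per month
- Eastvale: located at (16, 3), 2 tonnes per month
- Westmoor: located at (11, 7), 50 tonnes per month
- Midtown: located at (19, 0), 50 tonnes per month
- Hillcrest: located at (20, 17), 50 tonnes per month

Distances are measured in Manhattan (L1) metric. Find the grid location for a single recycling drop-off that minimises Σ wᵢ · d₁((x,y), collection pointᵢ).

Manhattan distance separates: Σwᵢ(|x−xᵢ|+|y−yᵢ|) = Σwᵢ|x−xᵢ| + Σwᵢ|y−yᵢ|, so x and y are optimised independently as 1-D weighted medians.
Total weight W = 175; half = 87.5.
x-coordinate, sorted with cumulative weight:
  x=7 (Southcross, w=15) cum 15
  x=11 (Westmoor, w=50) cum 65
  x=12 (Northgate, w=8) cum 73
  x=16 (Eastvale, w=2) cum 75
  x=19 (Midtown, w=50) cum 125  ← median
  x=20 (Hillcrest, w=50) cum 175
⇒ x* = 19
y-coordinate, sorted with cumulative weight:
  y=0 (Southcross, w=15) cum 15
  y=0 (Midtown, w=50) cum 65
  y=1 (Northgate, w=8) cum 73
  y=3 (Eastvale, w=2) cum 75
  y=7 (Westmoor, w=50) cum 125  ← median
  y=17 (Hillcrest, w=50) cum 175
⇒ y* = 7

(19, 7)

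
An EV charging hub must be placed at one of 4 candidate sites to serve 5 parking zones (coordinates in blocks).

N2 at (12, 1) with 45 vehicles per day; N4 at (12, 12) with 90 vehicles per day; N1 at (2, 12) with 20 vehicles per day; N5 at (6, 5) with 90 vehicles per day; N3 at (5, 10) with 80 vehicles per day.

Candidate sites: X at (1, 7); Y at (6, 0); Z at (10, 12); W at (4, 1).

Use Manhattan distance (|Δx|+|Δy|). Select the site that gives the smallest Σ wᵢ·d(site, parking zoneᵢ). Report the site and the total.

Total weighted distance at each candidate:
  X (1, 7): total = 3515
  Y (6, 0): total = 3585
  Z (10, 12): total = 2475
  W (4, 1): total = 3670
Minimum is at Z with total 2475 blocks.

Z, total 2475 blocks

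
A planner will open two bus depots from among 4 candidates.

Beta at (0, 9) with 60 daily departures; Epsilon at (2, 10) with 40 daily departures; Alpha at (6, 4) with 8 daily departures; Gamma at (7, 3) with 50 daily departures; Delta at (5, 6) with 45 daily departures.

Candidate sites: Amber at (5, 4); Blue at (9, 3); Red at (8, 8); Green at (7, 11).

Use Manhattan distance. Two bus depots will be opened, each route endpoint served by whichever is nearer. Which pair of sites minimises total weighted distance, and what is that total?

Evaluate every pair (each demand assigned to the nearer of the two):
  {Amber, Green}: total = 1028
  {Amber, Red}: total = 1108
  {Amber, Blue}: total = 1158
  {Blue, Red}: total = 1217
  {Blue, Green}: total = 1227
  {Red, Green}: total = 1353
Best pair: {Amber, Green} with total 1028.

{Amber, Green}, total 1028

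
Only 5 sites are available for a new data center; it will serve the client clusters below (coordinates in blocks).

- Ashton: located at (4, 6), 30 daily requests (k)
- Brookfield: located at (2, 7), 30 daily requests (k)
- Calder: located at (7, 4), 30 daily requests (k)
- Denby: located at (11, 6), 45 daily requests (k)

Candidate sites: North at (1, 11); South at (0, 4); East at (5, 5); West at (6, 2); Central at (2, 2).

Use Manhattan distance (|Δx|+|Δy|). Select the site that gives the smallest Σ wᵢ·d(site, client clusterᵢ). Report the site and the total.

East, total 615 blocks

Total weighted distance at each candidate:
  North (1, 11): total = 1455
  South (0, 4): total = 1125
  East (5, 5): total = 615
  West (6, 2): total = 945
  Central (2, 2): total = 1125
Minimum is at East with total 615 blocks.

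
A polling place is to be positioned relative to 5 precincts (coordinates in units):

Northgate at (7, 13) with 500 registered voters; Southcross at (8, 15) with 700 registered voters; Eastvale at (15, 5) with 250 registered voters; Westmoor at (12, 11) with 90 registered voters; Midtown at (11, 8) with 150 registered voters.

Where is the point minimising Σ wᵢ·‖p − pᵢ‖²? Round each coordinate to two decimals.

The minimiser of Σwᵢ‖p−pᵢ‖² is the weighted centroid p* = (Σwᵢpᵢ)/(Σwᵢ).
Σwᵢ = 1690.
Σwᵢxᵢ = 500·7 + 700·8 + 250·15 + 90·12 + 150·11 = 15580.
Σwᵢyᵢ = 500·13 + 700·15 + 250·5 + 90·11 + 150·8 = 20440.
x* = 15580/1690 = 9.22, y* = 20440/1690 = 12.09.

(9.22, 12.09)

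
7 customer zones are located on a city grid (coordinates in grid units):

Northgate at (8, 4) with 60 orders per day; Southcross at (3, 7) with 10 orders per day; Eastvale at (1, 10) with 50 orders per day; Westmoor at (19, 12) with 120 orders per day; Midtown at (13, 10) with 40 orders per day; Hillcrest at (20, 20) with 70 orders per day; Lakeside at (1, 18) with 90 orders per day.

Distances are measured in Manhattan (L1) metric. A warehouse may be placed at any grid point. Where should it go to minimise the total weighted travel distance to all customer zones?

(13, 12)

Manhattan distance separates: Σwᵢ(|x−xᵢ|+|y−yᵢ|) = Σwᵢ|x−xᵢ| + Σwᵢ|y−yᵢ|, so x and y are optimised independently as 1-D weighted medians.
Total weight W = 440; half = 220.
x-coordinate, sorted with cumulative weight:
  x=1 (Eastvale, w=50) cum 50
  x=1 (Lakeside, w=90) cum 140
  x=3 (Southcross, w=10) cum 150
  x=8 (Northgate, w=60) cum 210
  x=13 (Midtown, w=40) cum 250  ← median
  x=19 (Westmoor, w=120) cum 370
  x=20 (Hillcrest, w=70) cum 440
⇒ x* = 13
y-coordinate, sorted with cumulative weight:
  y=4 (Northgate, w=60) cum 60
  y=7 (Southcross, w=10) cum 70
  y=10 (Eastvale, w=50) cum 120
  y=10 (Midtown, w=40) cum 160
  y=12 (Westmoor, w=120) cum 280  ← median
  y=18 (Lakeside, w=90) cum 370
  y=20 (Hillcrest, w=70) cum 440
⇒ y* = 12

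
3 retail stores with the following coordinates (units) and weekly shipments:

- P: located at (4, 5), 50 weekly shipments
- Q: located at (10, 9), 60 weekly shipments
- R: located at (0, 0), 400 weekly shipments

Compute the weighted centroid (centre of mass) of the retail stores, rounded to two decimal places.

The minimiser of Σwᵢ‖p−pᵢ‖² is the weighted centroid p* = (Σwᵢpᵢ)/(Σwᵢ).
Σwᵢ = 510.
Σwᵢxᵢ = 50·4 + 60·10 + 400·0 = 800.
Σwᵢyᵢ = 50·5 + 60·9 + 400·0 = 790.
x* = 800/510 = 1.57, y* = 790/510 = 1.55.

(1.57, 1.55)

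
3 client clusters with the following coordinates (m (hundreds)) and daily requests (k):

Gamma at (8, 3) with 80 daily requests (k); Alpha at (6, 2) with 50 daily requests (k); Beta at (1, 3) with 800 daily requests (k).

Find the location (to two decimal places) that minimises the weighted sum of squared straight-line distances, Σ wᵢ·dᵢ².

The minimiser of Σwᵢ‖p−pᵢ‖² is the weighted centroid p* = (Σwᵢpᵢ)/(Σwᵢ).
Σwᵢ = 930.
Σwᵢxᵢ = 80·8 + 50·6 + 800·1 = 1740.
Σwᵢyᵢ = 80·3 + 50·2 + 800·3 = 2740.
x* = 1740/930 = 1.87, y* = 2740/930 = 2.95.

(1.87, 2.95)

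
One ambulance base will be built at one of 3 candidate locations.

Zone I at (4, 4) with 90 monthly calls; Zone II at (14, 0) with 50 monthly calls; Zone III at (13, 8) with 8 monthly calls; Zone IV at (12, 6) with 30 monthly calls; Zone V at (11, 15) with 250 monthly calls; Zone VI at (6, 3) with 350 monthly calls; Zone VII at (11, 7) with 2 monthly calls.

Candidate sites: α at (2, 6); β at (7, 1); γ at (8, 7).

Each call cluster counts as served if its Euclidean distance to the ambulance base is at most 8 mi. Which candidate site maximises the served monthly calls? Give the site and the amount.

β, covering 522

Coverage radius r = 8 mi; a point is covered iff (Δx)²+(Δy)² ≤ 8² = 64.
  α (2, 6): covers {Zone I, Zone VI} → 440
  β (7, 1): covers {Zone I, Zone II, Zone IV, Zone VI, Zone VII} → 522
  γ (8, 7): covers {Zone I, Zone III, Zone IV, Zone VI, Zone VII} → 480
Maximum coverage at β: 522 monthly calls.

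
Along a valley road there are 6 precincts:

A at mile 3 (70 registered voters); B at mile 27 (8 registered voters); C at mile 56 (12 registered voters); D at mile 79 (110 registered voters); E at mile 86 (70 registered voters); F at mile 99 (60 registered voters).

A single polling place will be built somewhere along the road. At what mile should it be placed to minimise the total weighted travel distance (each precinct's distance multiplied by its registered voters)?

For a sum of weighted absolute distances on a line, the optimum is the weighted median (not the mean). Total weight W = 330; half-weight = 165.
Sort by position and accumulate weight:
  mile 3 (A, w=70) → cum 70
  mile 27 (B, w=8) → cum 78
  mile 56 (C, w=12) → cum 90
  mile 79 (D, w=110) → cum 200  ≥ 165 → median here
  mile 86 (E, w=70) → cum 270
  mile 99 (F, w=60) → cum 330
Optimal location: mile 79.

x = 79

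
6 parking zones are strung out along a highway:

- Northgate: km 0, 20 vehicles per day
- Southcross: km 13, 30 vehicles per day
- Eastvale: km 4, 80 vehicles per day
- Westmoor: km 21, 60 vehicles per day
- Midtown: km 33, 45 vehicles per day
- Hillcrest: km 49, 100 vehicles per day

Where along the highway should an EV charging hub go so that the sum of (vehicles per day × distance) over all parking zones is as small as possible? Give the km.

x = 21

For a sum of weighted absolute distances on a line, the optimum is the weighted median (not the mean). Total weight W = 335; half-weight = 167.5.
Sort by position and accumulate weight:
  km 0 (Northgate, w=20) → cum 20
  km 4 (Eastvale, w=80) → cum 100
  km 13 (Southcross, w=30) → cum 130
  km 21 (Westmoor, w=60) → cum 190  ≥ 167.5 → median here
  km 33 (Midtown, w=45) → cum 235
  km 49 (Hillcrest, w=100) → cum 335
Optimal location: km 21.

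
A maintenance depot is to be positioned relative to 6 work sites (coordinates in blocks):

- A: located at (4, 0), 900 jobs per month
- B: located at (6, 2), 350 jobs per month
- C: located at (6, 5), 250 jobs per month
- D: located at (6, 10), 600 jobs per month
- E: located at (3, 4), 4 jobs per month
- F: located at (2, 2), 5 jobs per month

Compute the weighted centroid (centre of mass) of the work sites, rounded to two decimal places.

(5.13, 3.78)

The minimiser of Σwᵢ‖p−pᵢ‖² is the weighted centroid p* = (Σwᵢpᵢ)/(Σwᵢ).
Σwᵢ = 2109.
Σwᵢxᵢ = 900·4 + 350·6 + 250·6 + 600·6 + 4·3 + 5·2 = 10822.
Σwᵢyᵢ = 900·0 + 350·2 + 250·5 + 600·10 + 4·4 + 5·2 = 7976.
x* = 10822/2109 = 5.13, y* = 7976/2109 = 3.78.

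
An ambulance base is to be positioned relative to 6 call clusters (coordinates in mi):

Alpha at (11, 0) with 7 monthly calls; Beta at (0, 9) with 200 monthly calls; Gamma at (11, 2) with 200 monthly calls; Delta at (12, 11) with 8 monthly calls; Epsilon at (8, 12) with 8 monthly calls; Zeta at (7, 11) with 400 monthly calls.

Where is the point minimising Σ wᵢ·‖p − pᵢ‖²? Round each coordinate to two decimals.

(6.36, 8.24)

The minimiser of Σwᵢ‖p−pᵢ‖² is the weighted centroid p* = (Σwᵢpᵢ)/(Σwᵢ).
Σwᵢ = 823.
Σwᵢxᵢ = 7·11 + 200·0 + 200·11 + 8·12 + 8·8 + 400·7 = 5237.
Σwᵢyᵢ = 7·0 + 200·9 + 200·2 + 8·11 + 8·12 + 400·11 = 6784.
x* = 5237/823 = 6.36, y* = 6784/823 = 8.24.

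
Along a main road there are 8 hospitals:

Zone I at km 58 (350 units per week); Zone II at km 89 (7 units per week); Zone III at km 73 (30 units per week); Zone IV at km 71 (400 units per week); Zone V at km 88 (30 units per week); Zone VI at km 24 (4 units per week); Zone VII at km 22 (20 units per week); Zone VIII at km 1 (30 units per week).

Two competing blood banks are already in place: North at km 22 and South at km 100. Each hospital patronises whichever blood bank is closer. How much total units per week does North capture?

404

The indifferent point is the midpoint (22+100)/2 = 61; hospitals left of it (closer to North at 22) go to North, those right go to South.
  Zone VIII at 1 (w=30) → North
  Zone VII at 22 (w=20) → North
  Zone VI at 24 (w=4) → North
  Zone I at 58 (w=350) → North
  Zone IV at 71 (w=400) → South
  Zone III at 73 (w=30) → South
  Zone V at 88 (w=30) → South
  Zone II at 89 (w=7) → South
North captures 404; South captures 467.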